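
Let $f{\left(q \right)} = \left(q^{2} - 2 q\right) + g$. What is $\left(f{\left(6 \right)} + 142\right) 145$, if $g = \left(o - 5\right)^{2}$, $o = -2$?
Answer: $31175$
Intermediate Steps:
$g = 49$ ($g = \left(-2 - 5\right)^{2} = \left(-7\right)^{2} = 49$)
$f{\left(q \right)} = 49 + q^{2} - 2 q$ ($f{\left(q \right)} = \left(q^{2} - 2 q\right) + 49 = 49 + q^{2} - 2 q$)
$\left(f{\left(6 \right)} + 142\right) 145 = \left(\left(49 + 6^{2} - 12\right) + 142\right) 145 = \left(\left(49 + 36 - 12\right) + 142\right) 145 = \left(73 + 142\right) 145 = 215 \cdot 145 = 31175$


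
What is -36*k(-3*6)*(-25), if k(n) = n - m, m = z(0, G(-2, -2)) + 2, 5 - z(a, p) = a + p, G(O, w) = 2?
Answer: -20700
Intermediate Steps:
z(a, p) = 5 - a - p (z(a, p) = 5 - (a + p) = 5 + (-a - p) = 5 - a - p)
m = 5 (m = (5 - 1*0 - 1*2) + 2 = (5 + 0 - 2) + 2 = 3 + 2 = 5)
k(n) = -5 + n (k(n) = n - 1*5 = n - 5 = -5 + n)
-36*k(-3*6)*(-25) = -36*(-5 - 3*6)*(-25) = -36*(-5 - 18)*(-25) = -36*(-23)*(-25) = 828*(-25) = -20700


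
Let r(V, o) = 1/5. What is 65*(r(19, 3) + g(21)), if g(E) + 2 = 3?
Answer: 78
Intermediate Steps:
g(E) = 1 (g(E) = -2 + 3 = 1)
r(V, o) = ⅕
65*(r(19, 3) + g(21)) = 65*(⅕ + 1) = 65*(6/5) = 78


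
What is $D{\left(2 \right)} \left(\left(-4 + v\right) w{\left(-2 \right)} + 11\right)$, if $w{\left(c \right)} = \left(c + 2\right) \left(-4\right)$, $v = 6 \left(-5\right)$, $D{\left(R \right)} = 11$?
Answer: $121$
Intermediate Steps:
$v = -30$
$w{\left(c \right)} = -8 - 4 c$ ($w{\left(c \right)} = \left(2 + c\right) \left(-4\right) = -8 - 4 c$)
$D{\left(2 \right)} \left(\left(-4 + v\right) w{\left(-2 \right)} + 11\right) = 11 \left(\left(-4 - 30\right) \left(-8 - -8\right) + 11\right) = 11 \left(- 34 \left(-8 + 8\right) + 11\right) = 11 \left(\left(-34\right) 0 + 11\right) = 11 \left(0 + 11\right) = 11 \cdot 11 = 121$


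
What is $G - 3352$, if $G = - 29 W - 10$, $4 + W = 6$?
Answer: $-3420$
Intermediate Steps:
$W = 2$ ($W = -4 + 6 = 2$)
$G = -68$ ($G = \left(-29\right) 2 - 10 = -58 - 10 = -68$)
$G - 3352 = -68 - 3352 = -3420$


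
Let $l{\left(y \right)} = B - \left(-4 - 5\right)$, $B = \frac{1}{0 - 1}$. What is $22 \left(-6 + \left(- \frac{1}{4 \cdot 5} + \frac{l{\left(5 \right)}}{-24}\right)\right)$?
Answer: $- \frac{4213}{30} \approx -140.43$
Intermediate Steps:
$B = -1$ ($B = \frac{1}{-1} = -1$)
$l{\left(y \right)} = 8$ ($l{\left(y \right)} = -1 - \left(-4 - 5\right) = -1 - -9 = -1 + 9 = 8$)
$22 \left(-6 + \left(- \frac{1}{4 \cdot 5} + \frac{l{\left(5 \right)}}{-24}\right)\right) = 22 \left(-6 - \left(\frac{1}{3} + \frac{1}{4 \cdot 5}\right)\right) = 22 \left(-6 + \left(- \frac{1}{20} + 8 \left(- \frac{1}{24}\right)\right)\right) = 22 \left(-6 - \frac{23}{60}\right) = 22 \left(- \frac{383}{60}\right) = - \frac{4213}{30}$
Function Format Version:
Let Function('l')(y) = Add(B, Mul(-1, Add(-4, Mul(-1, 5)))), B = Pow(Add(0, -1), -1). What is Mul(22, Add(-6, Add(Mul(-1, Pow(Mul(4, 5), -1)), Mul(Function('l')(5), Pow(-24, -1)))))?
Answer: Rational(-4213, 30) ≈ -140.43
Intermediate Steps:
B = -1 (B = Pow(-1, -1) = -1)
Function('l')(y) = 8 (Function('l')(y) = Add(-1, Mul(-1, Add(-4, Mul(-1, 5)))) = Add(-1, Mul(-1, Add(-4, -5))) = Add(-1, Mul(-1, -9)) = Add(-1, 9) = 8)
Mul(22, Add(-6, Add(Mul(-1, Pow(Mul(4, 5), -1)), Mul(Function('l')(5), Pow(-24, -1))))) = Mul(22, Add(-6, Add(Mul(-1, Pow(Mul(4, 5), -1)), Mul(8, Pow(-24, -1))))) = Mul(22, Add(-6, Add(Mul(-1, Pow(20, -1)), Mul(8, Rational(-1, 24))))) = Mul(22, Add(-6, Add(Mul(-1, Rational(1, 20)), Rational(-1, 3)))) = Mul(22, Add(-6, Add(Rational(-1, 20), Rational(-1, 3)))) = Mul(22, Add(-6, Rational(-23, 60))) = Mul(22, Rational(-383, 60)) = Rational(-4213, 30)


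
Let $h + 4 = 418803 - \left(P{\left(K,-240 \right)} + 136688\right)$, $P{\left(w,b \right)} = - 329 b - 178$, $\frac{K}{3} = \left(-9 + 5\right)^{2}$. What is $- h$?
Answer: $-203329$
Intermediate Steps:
$K = 48$ ($K = 3 \left(-9 + 5\right)^{2} = 3 \left(-4\right)^{2} = 3 \cdot 16 = 48$)
$P{\left(w,b \right)} = -178 - 329 b$
$h = 203329$ ($h = -4 + \left(418803 - \left(\left(-178 - -78960\right) + 136688\right)\right) = -4 + \left(418803 - \left(\left(-178 + 78960\right) + 136688\right)\right) = -4 + \left(418803 - \left(78782 + 136688\right)\right) = -4 + \left(418803 - 215470\right) = -4 + 203333 = 203329$)
$- h = \left(-1\right) 203329 = -203329$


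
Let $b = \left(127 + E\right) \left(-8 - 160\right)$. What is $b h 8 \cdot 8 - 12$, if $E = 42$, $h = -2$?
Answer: $3634164$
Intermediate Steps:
$b = -28392$ ($b = \left(127 + 42\right) \left(-8 - 160\right) = 169 \left(-168\right) = -28392$)
$b h 8 \cdot 8 - 12 = - 28392 \left(-2\right) 8 \cdot 8 - 12 = - 28392 \left(\left(-16\right) 8\right) - 12 = \left(-28392\right) \left(-128\right) - 12 = 3634176 - 12 = 3634164$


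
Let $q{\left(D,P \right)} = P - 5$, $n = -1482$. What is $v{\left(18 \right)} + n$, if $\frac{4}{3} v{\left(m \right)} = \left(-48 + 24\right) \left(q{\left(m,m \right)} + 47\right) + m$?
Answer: $- \frac{5097}{2} \approx -2548.5$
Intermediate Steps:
$q{\left(D,P \right)} = -5 + P$
$v{\left(m \right)} = -756 - \frac{69 m}{4}$ ($v{\left(m \right)} = \frac{3 \left(\left(-48 + 24\right) \left(\left(-5 + m\right) + 47\right) + m\right)}{4} = \frac{3 \left(- 24 \left(42 + m\right) + m\right)}{4} = \frac{3 \left(\left(-1008 - 24 m\right) + m\right)}{4} = \frac{3 \left(-1008 - 23 m\right)}{4} = -756 - \frac{69 m}{4}$)
$v{\left(18 \right)} + n = \left(-756 - \frac{621}{2}\right) - 1482 = - \frac{2133}{2} - 1482 = - \frac{5097}{2}$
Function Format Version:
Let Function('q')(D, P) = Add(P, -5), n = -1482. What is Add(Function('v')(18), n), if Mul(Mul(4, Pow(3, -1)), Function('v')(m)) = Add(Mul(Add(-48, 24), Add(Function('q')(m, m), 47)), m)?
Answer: Rational(-5097, 2) ≈ -2548.5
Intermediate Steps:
Function('q')(D, P) = Add(-5, P)
Function('v')(m) = Add(-756, Mul(Rational(-69, 4), m)) (Function('v')(m) = Mul(Rational(3, 4), Add(Mul(Add(-48, 24), Add(Add(-5, m), 47)), m)) = Mul(Rational(3, 4), Add(Mul(-24, Add(42, m)), m)) = Mul(Rational(3, 4), Add(Add(-1008, Mul(-24, m)), m)) = Mul(Rational(3, 4), Add(-1008, Mul(-23, m))) = Add(-756, Mul(Rational(-69, 4), m)))
Add(Function('v')(18), n) = Add(Add(-756, Mul(Rational(-69, 4), 18)), -1482) = Add(Add(-756, Rational(-621, 2)), -1482) = Add(Rational(-2133, 2), -1482) = Rational(-5097, 2)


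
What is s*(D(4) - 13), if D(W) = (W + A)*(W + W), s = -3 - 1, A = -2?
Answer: -12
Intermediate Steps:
s = -4
D(W) = 2*W*(-2 + W) (D(W) = (W - 2)*(W + W) = (-2 + W)*(2*W) = 2*W*(-2 + W))
s*(D(4) - 13) = -4*(2*4*(-2 + 4) - 13) = -4*(2*4*2 - 13) = -4*(16 - 13) = -4*3 = -12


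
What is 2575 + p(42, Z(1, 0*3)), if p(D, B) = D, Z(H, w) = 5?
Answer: 2617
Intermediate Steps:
2575 + p(42, Z(1, 0*3)) = 2575 + 42 = 2617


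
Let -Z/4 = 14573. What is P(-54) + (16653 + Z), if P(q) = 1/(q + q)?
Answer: -4497013/108 ≈ -41639.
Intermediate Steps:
Z = -58292 (Z = -4*14573 = -58292)
P(q) = 1/(2*q)
P(-54) + (16653 + Z) = (½)/(-54) + (16653 - 58292) = (½)*(-1/54) - 41639 = -1/108 - 41639 = -4497013/108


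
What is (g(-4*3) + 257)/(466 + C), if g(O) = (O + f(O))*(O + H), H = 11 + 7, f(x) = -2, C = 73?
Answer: 173/539 ≈ 0.32096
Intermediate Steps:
H = 18
g(O) = (-2 + O)*(18 + O) (g(O) = (O - 2)*(O + 18) = (-2 + O)*(18 + O))
(g(-4*3) + 257)/(466 + C) = ((-36 + (-4*3)² + 16*(-4*3)) + 257)/(466 + 73) = ((-36 + (-12)² + 16*(-12)) + 257)/539 = ((-36 + 144 - 192) + 257)*(1/539) = (-84 + 257)*(1/539) = 173*(1/539) = 173/539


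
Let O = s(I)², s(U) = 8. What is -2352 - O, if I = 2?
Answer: -2416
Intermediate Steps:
O = 64 (O = 8² = 64)
-2352 - O = -2352 - 1*64 = -2352 - 64 = -2416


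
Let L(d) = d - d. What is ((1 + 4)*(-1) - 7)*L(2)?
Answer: 0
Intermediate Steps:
L(d) = 0
((1 + 4)*(-1) - 7)*L(2) = ((1 + 4)*(-1) - 7)*0 = (5*(-1) - 7)*0 = (-5 - 7)*0 = -12*0 = 0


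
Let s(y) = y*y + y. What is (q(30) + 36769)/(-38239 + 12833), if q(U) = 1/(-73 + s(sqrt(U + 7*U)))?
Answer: -508313124/351225247 + 2*sqrt(15)/351225247 ≈ -1.4473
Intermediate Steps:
s(y) = y + y**2 (s(y) = y**2 + y = y + y**2)
q(U) = 1/(-73 + 2*sqrt(2)*sqrt(U)*(1 + 2*sqrt(2)*sqrt(U))) (q(U) = 1/(-73 + sqrt(U + 7*U)*(1 + sqrt(U + 7*U))) = 1/(-73 + sqrt(8*U)*(1 + sqrt(8*U))) = 1/(-73 + (2*sqrt(2)*sqrt(U))*(1 + 2*sqrt(2)*sqrt(U))) = 1/(-73 + 2*sqrt(2)*sqrt(U)*(1 + 2*sqrt(2)*sqrt(U))))
(q(30) + 36769)/(-38239 + 12833) = (1/(-73 + 8*30 + 2*sqrt(2)*sqrt(30)) + 36769)/(-38239 + 12833) = (1/(-73 + 240 + 4*sqrt(15)) + 36769)/(-25406) = (1/(167 + 4*sqrt(15)) + 36769)*(-1/25406) = (36769 + 1/(167 + 4*sqrt(15)))*(-1/25406) = -36769/25406 - 1/(25406*(167 + 4*sqrt(15)))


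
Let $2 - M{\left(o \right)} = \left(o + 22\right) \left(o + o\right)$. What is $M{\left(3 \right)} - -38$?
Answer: $-110$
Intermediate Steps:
$M{\left(o \right)} = 2 - 2 o \left(22 + o\right)$ ($M{\left(o \right)} = 2 - \left(o + 22\right) \left(o + o\right) = 2 - \left(22 + o\right) 2 o = 2 - 2 o \left(22 + o\right)$)
$M{\left(3 \right)} - -38 = \left(2 - 132 - 2 \cdot 3^{2}\right) - -38 = \left(2 - 132 - 18\right) + 38 = -148 + 38 = -110$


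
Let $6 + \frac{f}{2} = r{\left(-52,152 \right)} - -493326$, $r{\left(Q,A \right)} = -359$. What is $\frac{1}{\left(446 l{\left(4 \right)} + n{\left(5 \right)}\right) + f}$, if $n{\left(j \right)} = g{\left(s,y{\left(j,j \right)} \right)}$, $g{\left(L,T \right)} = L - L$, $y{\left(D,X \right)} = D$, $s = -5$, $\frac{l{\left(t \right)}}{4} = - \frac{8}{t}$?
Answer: $\frac{1}{982354} \approx 1.018 \cdot 10^{-6}$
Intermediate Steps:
$l{\left(t \right)} = - \frac{32}{t}$ ($l{\left(t \right)} = 4 \left(- \frac{8}{t}\right) = - \frac{32}{t}$)
$g{\left(L,T \right)} = 0$
$n{\left(j \right)} = 0$
$f = 985922$ ($f = -12 + 2 \left(-359 - -493326\right) = -12 + 2 \left(-359 + 493326\right) = -12 + 2 \cdot 492967 = -12 + 985934 = 985922$)
$\frac{1}{\left(446 l{\left(4 \right)} + n{\left(5 \right)}\right) + f} = \frac{1}{\left(446 \left(- \frac{32}{4}\right) + 0\right) + 985922} = \frac{1}{\left(446 \left(\left(-32\right) \frac{1}{4}\right) + 0\right) + 985922} = \frac{1}{\left(446 \left(-8\right) + 0\right) + 985922} = \frac{1}{\left(-3568 + 0\right) + 985922} = \frac{1}{-3568 + 985922} = \frac{1}{982354}$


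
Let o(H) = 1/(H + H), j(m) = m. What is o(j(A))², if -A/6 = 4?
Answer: 1/2304 ≈ 0.00043403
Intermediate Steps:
A = -24 (A = -6*4 = -24)
o(H) = 1/(2*H)
o(j(A))² = ((½)/(-24))² = ((½)*(-1/24))² = (-1/48)² = 1/2304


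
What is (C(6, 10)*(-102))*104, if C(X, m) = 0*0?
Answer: 0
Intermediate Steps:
C(X, m) = 0
(C(6, 10)*(-102))*104 = (0*(-102))*104 = 0*104 = 0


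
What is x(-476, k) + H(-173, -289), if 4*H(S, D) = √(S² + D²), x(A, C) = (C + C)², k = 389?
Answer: 605284 + 5*√4538/4 ≈ 6.0537e+5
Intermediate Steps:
x(A, C) = 4*C² (x(A, C) = (2*C)² = 4*C²)
H(S, D) = √(D² + S²)/4 (H(S, D) = √(S² + D²)/4 = √(D² + S²)/4)
x(-476, k) + H(-173, -289) = 4*389² + √((-289)² + (-173)²)/4 = 4*151321 + √(83521 + 29929)/4 = 605284 + √113450/4 = 605284 + (5*√4538)/4 = 605284 + 5*√4538/4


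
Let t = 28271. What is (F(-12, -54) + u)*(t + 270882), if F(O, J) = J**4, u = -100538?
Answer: 2513638467254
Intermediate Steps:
(F(-12, -54) + u)*(t + 270882) = ((-54)**4 - 100538)*(28271 + 270882) = (8503056 - 100538)*299153 = 8402518*299153 = 2513638467254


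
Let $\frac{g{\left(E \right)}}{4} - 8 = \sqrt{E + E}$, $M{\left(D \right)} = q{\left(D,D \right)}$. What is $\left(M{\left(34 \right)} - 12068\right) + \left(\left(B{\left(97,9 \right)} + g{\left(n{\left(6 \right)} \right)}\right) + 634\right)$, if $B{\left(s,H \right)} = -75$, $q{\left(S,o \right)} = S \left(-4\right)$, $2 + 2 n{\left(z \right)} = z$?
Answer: $-11605$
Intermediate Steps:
$n{\left(z \right)} = -1 + \frac{z}{2}$
$q{\left(S,o \right)} = - 4 S$
$M{\left(D \right)} = - 4 D$
$g{\left(E \right)} = 32 + 4 \sqrt{2} \sqrt{E}$ ($g{\left(E \right)} = 32 + 4 \sqrt{E + E} = 32 + 4 \sqrt{2 E} = 32 + 4 \sqrt{2} \sqrt{E}$)
$\left(M{\left(34 \right)} - 12068\right) + \left(\left(B{\left(97,9 \right)} + g{\left(n{\left(6 \right)} \right)}\right) + 634\right) = \left(\left(-4\right) 34 - 12068\right) + \left(\left(-75 + \left(32 + 4 \sqrt{2} \sqrt{-1 + \frac{1}{2} \cdot 6}\right)\right) + 634\right) = \left(-136 - 12068\right) + \left(\left(-75 + \left(32 + 4 \sqrt{2} \sqrt{-1 + 3}\right)\right) + 634\right) = -12204 + \left(\left(-75 + \left(32 + 4 \sqrt{2} \sqrt{2}\right)\right) + 634\right) = -12204 + \left(\left(-75 + \left(32 + 8\right)\right) + 634\right) = -12204 + \left(\left(-75 + 40\right) + 634\right) = -12204 + \left(-35 + 634\right) = -12204 + 599 = -11605$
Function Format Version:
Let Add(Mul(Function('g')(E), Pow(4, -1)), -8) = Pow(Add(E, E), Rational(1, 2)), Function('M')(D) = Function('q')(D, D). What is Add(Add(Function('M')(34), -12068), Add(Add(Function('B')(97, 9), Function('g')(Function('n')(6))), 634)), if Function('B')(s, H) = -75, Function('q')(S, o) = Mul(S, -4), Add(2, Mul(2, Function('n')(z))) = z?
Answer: -11605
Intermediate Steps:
Function('n')(z) = Add(-1, Mul(Rational(1, 2), z))
Function('q')(S, o) = Mul(-4, S)
Function('M')(D) = Mul(-4, D)
Function('g')(E) = Add(32, Mul(4, Pow(2, Rational(1, 2)), Pow(E, Rational(1, 2)))) (Function('g')(E) = Add(32, Mul(4, Pow(Add(E, E), Rational(1, 2)))) = Add(32, Mul(4, Pow(Mul(2, E), Rational(1, 2)))) = Add(32, Mul(4, Mul(Pow(2, Rational(1, 2)), Pow(E, Rational(1, 2))))) = Add(32, Mul(4, Pow(2, Rational(1, 2)), Pow(E, Rational(1, 2)))))
Add(Add(Function('M')(34), -12068), Add(Add(Function('B')(97, 9), Function('g')(Function('n')(6))), 634)) = Add(Add(Mul(-4, 34), -12068), Add(Add(-75, Add(32, Mul(4, Pow(2, Rational(1, 2)), Pow(Add(-1, Mul(Rational(1, 2), 6)), Rational(1, 2))))), 634)) = Add(Add(-136, -12068), Add(Add(-75, Add(32, Mul(4, Pow(2, Rational(1, 2)), Pow(Add(-1, 3), Rational(1, 2))))), 634)) = Add(-12204, Add(Add(-75, Add(32, Mul(4, Pow(2, Rational(1, 2)), Pow(2, Rational(1, 2))))), 634)) = Add(-12204, Add(Add(-75, Add(32, 8)), 634)) = Add(-12204, Add(Add(-75, 40), 634)) = Add(-12204, Add(-35, 634)) = Add(-12204, 599) = -11605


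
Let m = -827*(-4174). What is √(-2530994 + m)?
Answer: 2*√230226 ≈ 959.64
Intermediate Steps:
m = 3451898
√(-2530994 + m) = √(-2530994 + 3451898) = √920904 = 2*√230226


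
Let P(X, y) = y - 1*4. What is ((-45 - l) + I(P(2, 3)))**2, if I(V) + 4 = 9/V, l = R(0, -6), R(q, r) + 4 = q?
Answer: 2916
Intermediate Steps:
R(q, r) = -4 + q
l = -4 (l = -4 + 0 = -4)
P(X, y) = -4 + y (P(X, y) = y - 4 = -4 + y)
I(V) = -4 + 9/V
((-45 - l) + I(P(2, 3)))**2 = ((-45 - 1*(-4)) + (-4 + 9/(-4 + 3)))**2 = ((-45 + 4) + (-4 + 9/(-1)))**2 = (-41 + (-4 + 9*(-1)))**2 = (-41 + (-4 - 9))**2 = (-41 - 13)**2 = (-54)**2 = 2916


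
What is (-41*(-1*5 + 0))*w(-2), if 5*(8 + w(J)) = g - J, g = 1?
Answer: -1517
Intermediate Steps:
w(J) = -39/5 - J/5 (w(J) = -8 + (1 - J)/5 = -8 + (⅕ - J/5) = -39/5 - J/5)
(-41*(-1*5 + 0))*w(-2) = (-41*(-1*5 + 0))*(-39/5 - ⅕*(-2)) = (-41*(-5 + 0))*(-39/5 + ⅖) = -41*(-5)*(-37/5) = 205*(-37/5) = -1517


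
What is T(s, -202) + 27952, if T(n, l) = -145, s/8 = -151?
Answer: 27807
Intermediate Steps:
s = -1208 (s = 8*(-151) = -1208)
T(s, -202) + 27952 = -145 + 27952 = 27807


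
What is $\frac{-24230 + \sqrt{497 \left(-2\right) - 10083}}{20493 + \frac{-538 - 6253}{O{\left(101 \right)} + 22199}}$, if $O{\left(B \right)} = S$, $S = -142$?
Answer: $- \frac{53444111}{45200731} + \frac{22057 i \sqrt{11077}}{452007310} \approx -1.1824 + 0.0051358 i$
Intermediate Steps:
$O{\left(B \right)} = -142$
$\frac{-24230 + \sqrt{497 \left(-2\right) - 10083}}{20493 + \frac{-538 - 6253}{O{\left(101 \right)} + 22199}} = \frac{-24230 + \sqrt{497 \left(-2\right) - 10083}}{20493 + \frac{-538 - 6253}{-142 + 22199}} = \frac{-24230 + \sqrt{-994 - 10083}}{20493 - \frac{6791}{22057}} = \frac{-24230 + \sqrt{-11077}}{20493 - \frac{6791}{22057}} = \frac{-24230 + i \sqrt{11077}}{20493 - \frac{6791}{22057}} = \frac{-24230 + i \sqrt{11077}}{\frac{452007310}{22057}} = \left(-24230 + i \sqrt{11077}\right) \frac{22057}{452007310} = - \frac{53444111}{45200731} + \frac{22057 i \sqrt{11077}}{452007310}$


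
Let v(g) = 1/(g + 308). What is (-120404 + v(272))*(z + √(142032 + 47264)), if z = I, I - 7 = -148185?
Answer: 5173954860391/290 - 69834319*√11831/145 ≈ 1.7789e+10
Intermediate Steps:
I = -148178 (I = 7 - 148185 = -148178)
z = -148178
v(g) = 1/(308 + g)
(-120404 + v(272))*(z + √(142032 + 47264)) = (-120404 + 1/(308 + 272))*(-148178 + √(142032 + 47264)) = (-120404 + 1/580)*(-148178 + √189296) = (-120404 + 1/580)*(-148178 + 4*√11831) = -69834319*(-148178 + 4*√11831)/580 = 5173954860391/290 - 69834319*√11831/145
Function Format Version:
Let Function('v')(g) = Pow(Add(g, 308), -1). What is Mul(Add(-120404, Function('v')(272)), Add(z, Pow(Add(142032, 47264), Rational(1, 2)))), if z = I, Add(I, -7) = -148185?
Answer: Add(Rational(5173954860391, 290), Mul(Rational(-69834319, 145), Pow(11831, Rational(1, 2)))) ≈ 1.7789e+10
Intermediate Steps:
I = -148178 (I = Add(7, -148185) = -148178)
z = -148178
Function('v')(g) = Pow(Add(308, g), -1)
Mul(Add(-120404, Function('v')(272)), Add(z, Pow(Add(142032, 47264), Rational(1, 2)))) = Mul(Add(-120404, Pow(Add(308, 272), -1)), Add(-148178, Pow(Add(142032, 47264), Rational(1, 2)))) = Mul(Add(-120404, Pow(580, -1)), Add(-148178, Pow(189296, Rational(1, 2)))) = Mul(Add(-120404, Rational(1, 580)), Add(-148178, Mul(4, Pow(11831, Rational(1, 2))))) = Mul(Rational(-69834319, 580), Add(-148178, Mul(4, Pow(11831, Rational(1, 2))))) = Add(Rational(5173954860391, 290), Mul(Rational(-69834319, 145), Pow(11831, Rational(1, 2))))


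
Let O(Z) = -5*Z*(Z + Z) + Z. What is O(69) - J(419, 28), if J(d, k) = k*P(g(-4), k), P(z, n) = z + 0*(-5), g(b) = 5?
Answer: -47681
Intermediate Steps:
P(z, n) = z (P(z, n) = z + 0 = z)
O(Z) = Z - 10*Z**2 (O(Z) = -5*Z*2*Z + Z = -10*Z**2 + Z = Z - 10*Z**2)
J(d, k) = 5*k (J(d, k) = k*5 = 5*k)
O(69) - J(419, 28) = 69*(1 - 10*69) - 5*28 = 69*(1 - 690) - 1*140 = 69*(-689) - 140 = -47541 - 140 = -47681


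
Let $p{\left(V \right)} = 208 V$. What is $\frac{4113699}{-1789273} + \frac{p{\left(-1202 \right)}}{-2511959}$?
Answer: $- \frac{9886096347973}{4494580415807} \approx -2.1996$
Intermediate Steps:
$\frac{4113699}{-1789273} + \frac{p{\left(-1202 \right)}}{-2511959} = \frac{4113699}{-1789273} + \frac{208 \left(-1202\right)}{-2511959} = 4113699 \left(- \frac{1}{1789273}\right) - - \frac{250016}{2511959} = - \frac{4113699}{1789273} + \frac{250016}{2511959} = - \frac{9886096347973}{4494580415807}$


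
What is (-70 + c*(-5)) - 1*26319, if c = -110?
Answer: -25839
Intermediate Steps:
(-70 + c*(-5)) - 1*26319 = (-70 - 110*(-5)) - 1*26319 = (-70 + 550) - 26319 = 480 - 26319 = -25839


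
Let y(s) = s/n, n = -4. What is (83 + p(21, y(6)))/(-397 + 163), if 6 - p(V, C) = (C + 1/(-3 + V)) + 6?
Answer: -380/1053 ≈ -0.36087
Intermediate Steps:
y(s) = -s/4 (y(s) = s/(-4) = s*(-¼) = -s/4)
p(V, C) = -C - 1/(-3 + V) (p(V, C) = 6 - ((C + 1/(-3 + V)) + 6) = 6 - (6 + C + 1/(-3 + V)) = 6 + (-6 - C - 1/(-3 + V)) = -C - 1/(-3 + V))
(83 + p(21, y(6)))/(-397 + 163) = (83 + (-1 + 3*(-¼*6) - 1*(-¼*6)*21)/(-3 + 21))/(-397 + 163) = (83 + (-1 + 3*(-3/2) - 1*(-3/2)*21)/18)/(-234) = (83 + (-1 - 9/2 + 63/2)/18)*(-1/234) = (83 + (1/18)*26)*(-1/234) = (83 + 13/9)*(-1/234) = (760/9)*(-1/234) = -380/1053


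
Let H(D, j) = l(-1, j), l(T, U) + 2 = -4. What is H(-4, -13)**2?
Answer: 36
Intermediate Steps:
l(T, U) = -6 (l(T, U) = -2 - 4 = -6)
H(D, j) = -6
H(-4, -13)**2 = (-6)**2 = 36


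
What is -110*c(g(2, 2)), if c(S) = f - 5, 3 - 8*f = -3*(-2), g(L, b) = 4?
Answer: 2365/4 ≈ 591.25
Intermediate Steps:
f = -3/8 (f = 3/8 - (-3)*(-2)/8 = 3/8 - ⅛*6 = 3/8 - ¾ = -3/8 ≈ -0.37500)
c(S) = -43/8 (c(S) = -3/8 - 5 = -43/8)
-110*c(g(2, 2)) = -110*(-43/8) = 2365/4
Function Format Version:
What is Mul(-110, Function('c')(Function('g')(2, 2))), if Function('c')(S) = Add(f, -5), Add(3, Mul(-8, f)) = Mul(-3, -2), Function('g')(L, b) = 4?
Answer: Rational(2365, 4) ≈ 591.25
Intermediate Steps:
f = Rational(-3, 8) (f = Add(Rational(3, 8), Mul(Rational(-1, 8), Mul(-3, -2))) = Add(Rational(3, 8), Mul(Rational(-1, 8), 6)) = Add(Rational(3, 8), Rational(-3, 4)) = Rational(-3, 8) ≈ -0.37500)
Function('c')(S) = Rational(-43, 8) (Function('c')(S) = Add(Rational(-3, 8), -5) = Rational(-43, 8))
Mul(-110, Function('c')(Function('g')(2, 2))) = Mul(-110, Rational(-43, 8)) = Rational(2365, 4)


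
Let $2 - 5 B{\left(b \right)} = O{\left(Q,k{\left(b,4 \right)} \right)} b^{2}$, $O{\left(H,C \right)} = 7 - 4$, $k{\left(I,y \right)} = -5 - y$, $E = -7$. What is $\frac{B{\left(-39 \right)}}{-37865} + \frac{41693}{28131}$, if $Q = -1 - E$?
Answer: $\frac{8021832716}{5325901575} \approx 1.5062$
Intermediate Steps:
$Q = 6$ ($Q = -1 - -7 = -1 + 7 = 6$)
$O{\left(H,C \right)} = 3$ ($O{\left(H,C \right)} = 7 - 4 = 3$)
$B{\left(b \right)} = \frac{2}{5} - \frac{3 b^{2}}{5}$
$\frac{B{\left(-39 \right)}}{-37865} + \frac{41693}{28131} = \frac{\frac{2}{5} - \frac{3 \left(-39\right)^{2}}{5}}{-37865} + \frac{41693}{28131} = \left(\frac{2}{5} - \frac{4563}{5}\right) \left(- \frac{1}{37865}\right) + 41693 \cdot \frac{1}{28131} = \left(\frac{2}{5} - \frac{4563}{5}\right) \left(- \frac{1}{37865}\right) + \frac{41693}{28131} = \left(- \frac{4561}{5}\right) \left(- \frac{1}{37865}\right) + \frac{41693}{28131} = \frac{4561}{189325} + \frac{41693}{28131} = \frac{8021832716}{5325901575}$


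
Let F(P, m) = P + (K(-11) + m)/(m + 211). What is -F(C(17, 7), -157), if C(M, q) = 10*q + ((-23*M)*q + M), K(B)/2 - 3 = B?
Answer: 143273/54 ≈ 2653.2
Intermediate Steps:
K(B) = 6 + 2*B
C(M, q) = M + 10*q - 23*M*q (C(M, q) = 10*q + (-23*M*q + M) = 10*q + (M - 23*M*q) = M + 10*q - 23*M*q)
F(P, m) = P + (-16 + m)/(211 + m) (F(P, m) = P + ((6 + 2*(-11)) + m)/(m + 211) = P + ((6 - 22) + m)/(211 + m) = P + (-16 + m)/(211 + m))
-F(C(17, 7), -157) = -(-16 - 157 + 211*(17 + 10*7 - 23*17*7) + (17 + 10*7 - 23*17*7)*(-157))/(211 - 157) = -(-16 - 157 + 211*(17 + 70 - 2737) + (17 + 70 - 2737)*(-157))/54 = -(-16 - 157 + 211*(-2650) - 2650*(-157))/54 = -(-16 - 157 - 559150 + 416050)/54 = -(-143273)/54 = -1*(-143273/54) = 143273/54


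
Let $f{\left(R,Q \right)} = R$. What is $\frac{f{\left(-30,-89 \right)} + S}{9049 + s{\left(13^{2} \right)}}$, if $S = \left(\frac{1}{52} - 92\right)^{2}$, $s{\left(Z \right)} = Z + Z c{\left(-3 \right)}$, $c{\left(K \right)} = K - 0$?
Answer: $\frac{22795969}{23554544} \approx 0.9678$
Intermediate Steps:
$c{\left(K \right)} = K$ ($c{\left(K \right)} = K + 0 = K$)
$s{\left(Z \right)} = - 2 Z$ ($s{\left(Z \right)} = Z + Z \left(-3\right) = Z - 3 Z = - 2 Z$)
$S = \frac{22877089}{2704}$ ($S = \left(\frac{1}{52} - 92\right)^{2} = \left(- \frac{4783}{52}\right)^{2} = \frac{22877089}{2704} \approx 8460.5$)
$\frac{f{\left(-30,-89 \right)} + S}{9049 + s{\left(13^{2} \right)}} = \frac{-30 + \frac{22877089}{2704}}{9049 - 2 \cdot 13^{2}} = \frac{22795969}{2704 \left(9049 - 338\right)} = \frac{22795969}{2704 \cdot 8711} = \frac{22795969}{2704} \cdot \frac{1}{8711} = \frac{22795969}{23554544}$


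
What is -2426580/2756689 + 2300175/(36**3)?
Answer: 53227800035/1099282752 ≈ 48.420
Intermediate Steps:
-2426580/2756689 + 2300175/(36**3) = -2426580*1/2756689 + 2300175/46656 = -186660/212053 + 2300175*(1/46656) = -186660/212053 + 255575/5184 = 53227800035/1099282752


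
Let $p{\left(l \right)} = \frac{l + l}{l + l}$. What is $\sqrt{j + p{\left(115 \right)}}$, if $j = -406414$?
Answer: $3 i \sqrt{45157} \approx 637.5 i$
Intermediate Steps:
$p{\left(l \right)} = 1$ ($p{\left(l \right)} = \frac{2 l}{2 l} = 2 l \frac{1}{2 l} = 1$)
$\sqrt{j + p{\left(115 \right)}} = \sqrt{-406414 + 1} = \sqrt{-406413} = 3 i \sqrt{45157}$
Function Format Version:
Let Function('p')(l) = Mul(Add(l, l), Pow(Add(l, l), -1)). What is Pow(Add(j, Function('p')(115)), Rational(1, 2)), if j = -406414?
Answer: Mul(3, I, Pow(45157, Rational(1, 2))) ≈ Mul(637.50, I)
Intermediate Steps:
Function('p')(l) = 1 (Function('p')(l) = Mul(Mul(2, l), Pow(Mul(2, l), -1)) = Mul(Mul(2, l), Mul(Rational(1, 2), Pow(l, -1))) = 1)
Pow(Add(j, Function('p')(115)), Rational(1, 2)) = Pow(Add(-406414, 1), Rational(1, 2)) = Pow(-406413, Rational(1, 2)) = Mul(3, I, Pow(45157, Rational(1, 2)))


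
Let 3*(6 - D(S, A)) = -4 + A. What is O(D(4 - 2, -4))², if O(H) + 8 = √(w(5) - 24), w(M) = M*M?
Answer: 49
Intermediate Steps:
w(M) = M²
D(S, A) = 22/3 - A/3 (D(S, A) = 6 - (-4 + A)/3 = 6 + (4/3 - A/3) = 22/3 - A/3)
O(H) = -7 (O(H) = -8 + √(5² - 24) = -8 + √(25 - 24) = -8 + √1 = -8 + 1 = -7)
O(D(4 - 2, -4))² = (-7)² = 49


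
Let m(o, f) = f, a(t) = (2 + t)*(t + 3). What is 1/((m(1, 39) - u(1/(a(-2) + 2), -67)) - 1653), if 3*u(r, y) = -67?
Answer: -3/4775 ≈ -0.00062827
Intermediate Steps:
a(t) = (2 + t)*(3 + t)
u(r, y) = -67/3 (u(r, y) = (⅓)*(-67) = -67/3)
1/((m(1, 39) - u(1/(a(-2) + 2), -67)) - 1653) = 1/((39 - 1*(-67/3)) - 1653) = 1/((39 + 67/3) - 1653) = 1/(184/3 - 1653) = 1/(-4775/3) = -3/4775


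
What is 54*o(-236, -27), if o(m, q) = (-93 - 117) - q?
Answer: -9882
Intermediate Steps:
o(m, q) = -210 - q
54*o(-236, -27) = 54*(-210 - 1*(-27)) = 54*(-210 + 27) = 54*(-183) = -9882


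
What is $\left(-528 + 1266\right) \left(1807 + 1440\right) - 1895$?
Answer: $2394391$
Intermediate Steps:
$\left(-528 + 1266\right) \left(1807 + 1440\right) - 1895 = 738 \cdot 3247 - 1895 = 2396286 - 1895 = 2394391$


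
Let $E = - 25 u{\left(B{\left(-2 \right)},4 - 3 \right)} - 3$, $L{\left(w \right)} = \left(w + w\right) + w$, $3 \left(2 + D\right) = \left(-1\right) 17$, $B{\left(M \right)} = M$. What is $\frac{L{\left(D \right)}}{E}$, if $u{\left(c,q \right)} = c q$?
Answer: $- \frac{23}{47} \approx -0.48936$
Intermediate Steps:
$D = - \frac{23}{3}$ ($D = -2 + \frac{\left(-1\right) 17}{3} = -2 + \frac{1}{3} \left(-17\right) = -2 - \frac{17}{3} = - \frac{23}{3} \approx -7.6667$)
$L{\left(w \right)} = 3 w$ ($L{\left(w \right)} = 2 w + w = 3 w$)
$E = 47$ ($E = - 25 \left(- 2 \left(4 - 3\right)\right) - 3 = - 25 \left(\left(-2\right) 1\right) - 3 = \left(-25\right) \left(-2\right) - 3 = 50 - 3 = 47$)
$\frac{L{\left(D \right)}}{E} = \frac{3 \left(- \frac{23}{3}\right)}{47} = \left(-23\right) \frac{1}{47} = - \frac{23}{47}$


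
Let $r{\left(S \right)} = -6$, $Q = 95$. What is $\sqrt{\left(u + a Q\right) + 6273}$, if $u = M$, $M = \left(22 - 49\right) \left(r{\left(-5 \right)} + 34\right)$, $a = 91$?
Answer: $\sqrt{14162} \approx 119.0$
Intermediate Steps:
$M = -756$ ($M = \left(22 - 49\right) \left(-6 + 34\right) = \left(-27\right) 28 = -756$)
$u = -756$
$\sqrt{\left(u + a Q\right) + 6273} = \sqrt{\left(-756 + 91 \cdot 95\right) + 6273} = \sqrt{\left(-756 + 8645\right) + 6273} = \sqrt{7889 + 6273} = \sqrt{14162}$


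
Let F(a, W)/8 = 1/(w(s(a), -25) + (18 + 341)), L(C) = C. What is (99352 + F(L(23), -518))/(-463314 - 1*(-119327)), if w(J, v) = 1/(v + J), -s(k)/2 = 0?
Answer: -445792524/1543469669 ≈ -0.28883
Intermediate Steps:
s(k) = 0 (s(k) = -2*0 = 0)
w(J, v) = 1/(J + v)
F(a, W) = 100/4487 (F(a, W) = 8/(1/(0 - 25) + (18 + 341)) = 8/(1/(-25) + 359) = 8/(-1/25 + 359) = 8/(8974/25) = 8*(25/8974) = 100/4487)
(99352 + F(L(23), -518))/(-463314 - 1*(-119327)) = (99352 + 100/4487)/(-463314 - 1*(-119327)) = 445792524/(4487*(-463314 + 119327)) = (445792524/4487)/(-343987) = (445792524/4487)*(-1/343987) = -445792524/1543469669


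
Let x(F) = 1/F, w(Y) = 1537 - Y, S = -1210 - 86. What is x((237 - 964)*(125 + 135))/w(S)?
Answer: -1/535493660 ≈ -1.8674e-9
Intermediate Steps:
S = -1296
x((237 - 964)*(125 + 135))/w(S) = 1/((((237 - 964)*(125 + 135)))*(1537 - 1*(-1296))) = 1/(((-727*260))*(1537 + 1296)) = 1/(-189020*2833) = -1/189020*1/2833 = -1/535493660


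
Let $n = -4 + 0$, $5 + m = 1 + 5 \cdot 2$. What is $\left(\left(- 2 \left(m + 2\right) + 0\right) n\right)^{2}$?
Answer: $4096$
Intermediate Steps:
$m = 6$ ($m = -5 + \left(1 + 5 \cdot 2\right) = -5 + \left(1 + 10\right) = -5 + 11 = 6$)
$n = -4$
$\left(\left(- 2 \left(m + 2\right) + 0\right) n\right)^{2} = \left(\left(- 2 \left(6 + 2\right) + 0\right) \left(-4\right)\right)^{2} = \left(\left(\left(-2\right) 8 + 0\right) \left(-4\right)\right)^{2} = \left(\left(-16 + 0\right) \left(-4\right)\right)^{2} = \left(\left(-16\right) \left(-4\right)\right)^{2} = 64^{2} = 4096$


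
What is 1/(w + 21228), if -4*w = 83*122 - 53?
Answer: 4/74839 ≈ 5.3448e-5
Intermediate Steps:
w = -10073/4 (w = -(83*122 - 53)/4 = -(10126 - 53)/4 = -1/4*10073 = -10073/4 ≈ -2518.3)
1/(w + 21228) = 1/(-10073/4 + 21228) = 1/(74839/4) = 4/74839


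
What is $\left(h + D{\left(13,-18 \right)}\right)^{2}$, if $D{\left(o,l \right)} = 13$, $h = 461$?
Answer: $224676$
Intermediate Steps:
$\left(h + D{\left(13,-18 \right)}\right)^{2} = \left(461 + 13\right)^{2} = 474^{2} = 224676$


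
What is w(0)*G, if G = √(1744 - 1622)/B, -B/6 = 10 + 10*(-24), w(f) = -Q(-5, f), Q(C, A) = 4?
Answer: -√122/345 ≈ -0.032016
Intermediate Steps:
w(f) = -4 (w(f) = -1*4 = -4)
B = 1380 (B = -6*(10 + 10*(-24)) = -6*(10 - 240) = -6*(-230) = 1380)
G = √122/1380 (G = √(1744 - 1622)/1380 = √122*(1/1380) = √122/1380 ≈ 0.0080039)
w(0)*G = -√122/345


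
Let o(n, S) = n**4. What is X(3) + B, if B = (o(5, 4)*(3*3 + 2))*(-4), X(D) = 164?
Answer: -27336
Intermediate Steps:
B = -27500 (B = (5**4*(3*3 + 2))*(-4) = (625*(9 + 2))*(-4) = (625*11)*(-4) = 6875*(-4) = -27500)
X(3) + B = 164 - 27500 = -27336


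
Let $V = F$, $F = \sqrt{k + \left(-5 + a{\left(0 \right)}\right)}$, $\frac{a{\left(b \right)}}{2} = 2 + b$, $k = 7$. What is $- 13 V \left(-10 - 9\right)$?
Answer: $247 \sqrt{6} \approx 605.02$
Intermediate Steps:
$a{\left(b \right)} = 4 + 2 b$ ($a{\left(b \right)} = 2 \left(2 + b\right) = 4 + 2 b$)
$F = \sqrt{6}$ ($F = \sqrt{7 + \left(-5 + \left(4 + 2 \cdot 0\right)\right)} = \sqrt{7 + \left(-5 + \left(4 + 0\right)\right)} = \sqrt{7 + \left(-5 + 4\right)} = \sqrt{7 - 1} = \sqrt{6} \approx 2.4495$)
$V = \sqrt{6} \approx 2.4495$
$- 13 V \left(-10 - 9\right) = - 13 \sqrt{6} \left(-10 - 9\right) = - 13 \sqrt{6} \left(-19\right) = - \left(-247\right) \sqrt{6} = 247 \sqrt{6}$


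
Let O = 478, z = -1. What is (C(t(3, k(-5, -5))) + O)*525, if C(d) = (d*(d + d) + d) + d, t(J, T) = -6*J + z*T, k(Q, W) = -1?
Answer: 536550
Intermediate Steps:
t(J, T) = -T - 6*J (t(J, T) = -6*J - T = -T - 6*J)
C(d) = 2*d + 2*d² (C(d) = (d*(2*d) + d) + d = (2*d² + d) + d = (d + 2*d²) + d = 2*d + 2*d²)
(C(t(3, k(-5, -5))) + O)*525 = (2*(-1*(-1) - 6*3)*(1 + (-1*(-1) - 6*3)) + 478)*525 = (2*(1 - 18)*(1 + (1 - 18)) + 478)*525 = (2*(-17)*(1 - 17) + 478)*525 = (2*(-17)*(-16) + 478)*525 = (544 + 478)*525 = 1022*525 = 536550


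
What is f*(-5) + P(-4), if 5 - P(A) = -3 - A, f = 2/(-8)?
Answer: 21/4 ≈ 5.2500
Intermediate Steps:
f = -1/4 (f = 2*(-1/8) = -1/4 ≈ -0.25000)
P(A) = 8 + A (P(A) = 5 - (-3 - A) = 5 + (3 + A) = 8 + A)
f*(-5) + P(-4) = -1/4*(-5) + (8 - 4) = 5/4 + 4 = 21/4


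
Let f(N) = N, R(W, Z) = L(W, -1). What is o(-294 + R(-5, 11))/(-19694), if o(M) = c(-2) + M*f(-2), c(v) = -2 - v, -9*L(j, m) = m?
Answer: -2645/88623 ≈ -0.029846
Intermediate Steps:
L(j, m) = -m/9
R(W, Z) = ⅑ (R(W, Z) = -⅑*(-1) = ⅑)
o(M) = -2*M (o(M) = (-2 - 1*(-2)) + M*(-2) = (-2 + 2) - 2*M = 0 - 2*M = -2*M)
o(-294 + R(-5, 11))/(-19694) = -2*(-294 + ⅑)/(-19694) = -2*(-2645/9)*(-1/19694) = (5290/9)*(-1/19694) = -2645/88623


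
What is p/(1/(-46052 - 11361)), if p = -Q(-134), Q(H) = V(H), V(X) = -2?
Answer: -114826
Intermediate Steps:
Q(H) = -2
p = 2 (p = -1*(-2) = 2)
p/(1/(-46052 - 11361)) = 2/(1/(-46052 - 11361)) = 2/(1/(-57413)) = 2/(-1/57413) = 2*(-57413) = -114826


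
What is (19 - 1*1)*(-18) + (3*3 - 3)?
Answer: -318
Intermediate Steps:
(19 - 1*1)*(-18) + (3*3 - 3) = (19 - 1)*(-18) + (9 - 3) = 18*(-18) + 6 = -324 + 6 = -318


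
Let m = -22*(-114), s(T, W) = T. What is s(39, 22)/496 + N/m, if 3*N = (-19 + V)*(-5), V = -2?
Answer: 28793/310992 ≈ 0.092584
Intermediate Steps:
N = 35 (N = ((-19 - 2)*(-5))/3 = (-21*(-5))/3 = (1/3)*105 = 35)
m = 2508
s(39, 22)/496 + N/m = 39/496 + 35/2508 = 28793/310992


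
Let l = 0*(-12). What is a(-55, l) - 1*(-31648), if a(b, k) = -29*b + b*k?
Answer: 33243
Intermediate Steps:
l = 0
a(-55, l) - 1*(-31648) = -55*(-29 + 0) - 1*(-31648) = -55*(-29) + 31648 = 1595 + 31648 = 33243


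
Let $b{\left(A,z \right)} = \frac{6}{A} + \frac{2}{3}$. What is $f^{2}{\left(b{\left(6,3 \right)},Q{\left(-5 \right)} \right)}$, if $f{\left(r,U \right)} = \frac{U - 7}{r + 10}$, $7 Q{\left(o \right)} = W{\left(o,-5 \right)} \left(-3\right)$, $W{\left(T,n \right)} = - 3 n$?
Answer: $\frac{79524}{60025} \approx 1.3248$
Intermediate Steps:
$Q{\left(o \right)} = - \frac{45}{7}$ ($Q{\left(o \right)} = \frac{\left(-3\right) \left(-5\right) \left(-3\right)}{7} = \frac{15 \left(-3\right)}{7} = \frac{1}{7} \left(-45\right) = - \frac{45}{7}$)
$b{\left(A,z \right)} = \frac{2}{3} + \frac{6}{A}$ ($b{\left(A,z \right)} = \frac{6}{A} + 2 \cdot \frac{1}{3} = \frac{6}{A} + \frac{2}{3} = \frac{2}{3} + \frac{6}{A}$)
$f{\left(r,U \right)} = \frac{-7 + U}{10 + r}$
$f^{2}{\left(b{\left(6,3 \right)},Q{\left(-5 \right)} \right)} = \left(\frac{-7 - \frac{45}{7}}{10 + \left(\frac{2}{3} + \frac{6}{6}\right)}\right)^{2} = \left(\frac{1}{10 + \left(\frac{2}{3} + 6 \cdot \frac{1}{6}\right)} \left(- \frac{94}{7}\right)\right)^{2} = \left(\frac{1}{10 + \left(\frac{2}{3} + 1\right)} \left(- \frac{94}{7}\right)\right)^{2} = \left(\frac{1}{10 + \frac{5}{3}} \left(- \frac{94}{7}\right)\right)^{2} = \left(\frac{1}{\frac{35}{3}} \left(- \frac{94}{7}\right)\right)^{2} = \left(\frac{3}{35} \left(- \frac{94}{7}\right)\right)^{2} = \left(- \frac{282}{245}\right)^{2} = \frac{79524}{60025}$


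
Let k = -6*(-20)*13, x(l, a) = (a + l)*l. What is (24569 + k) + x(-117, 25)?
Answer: 36893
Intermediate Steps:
x(l, a) = l*(a + l)
k = 1560 (k = 120*13 = 1560)
(24569 + k) + x(-117, 25) = (24569 + 1560) - 117*(25 - 117) = 26129 - 117*(-92) = 26129 + 10764 = 36893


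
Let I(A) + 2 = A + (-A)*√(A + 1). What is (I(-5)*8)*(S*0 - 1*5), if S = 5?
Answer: 280 - 400*I ≈ 280.0 - 400.0*I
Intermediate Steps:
I(A) = -2 + A - A*√(1 + A) (I(A) = -2 + (A + (-A)*√(A + 1)) = -2 + (A + (-A)*√(1 + A)) = -2 + (A - A*√(1 + A)) = -2 + A - A*√(1 + A))
(I(-5)*8)*(S*0 - 1*5) = ((-2 - 5 - 1*(-5)*√(1 - 5))*8)*(5*0 - 1*5) = ((-2 - 5 - 1*(-5)*√(-4))*8)*(0 - 5) = ((-2 - 5 - 1*(-5)*2*I)*8)*(-5) = ((-2 - 5 + 10*I)*8)*(-5) = ((-7 + 10*I)*8)*(-5) = (-56 + 80*I)*(-5) = 280 - 400*I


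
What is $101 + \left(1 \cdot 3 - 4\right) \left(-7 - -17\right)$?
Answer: $91$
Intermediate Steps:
$101 + \left(1 \cdot 3 - 4\right) \left(-7 - -17\right) = 101 + \left(3 - 4\right) \left(-7 + 17\right) = 101 - 10 = 91$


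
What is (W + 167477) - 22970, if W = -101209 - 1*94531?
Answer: -51233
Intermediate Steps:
W = -195740 (W = -101209 - 94531 = -195740)
(W + 167477) - 22970 = (-195740 + 167477) - 22970 = -28263 - 22970 = -51233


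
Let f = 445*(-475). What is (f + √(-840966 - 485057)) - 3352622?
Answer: -3563997 + I*√1326023 ≈ -3.564e+6 + 1151.5*I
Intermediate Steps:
f = -211375
(f + √(-840966 - 485057)) - 3352622 = (-211375 + √(-840966 - 485057)) - 3352622 = (-211375 + √(-1326023)) - 3352622 = (-211375 + I*√1326023) - 3352622 = -3563997 + I*√1326023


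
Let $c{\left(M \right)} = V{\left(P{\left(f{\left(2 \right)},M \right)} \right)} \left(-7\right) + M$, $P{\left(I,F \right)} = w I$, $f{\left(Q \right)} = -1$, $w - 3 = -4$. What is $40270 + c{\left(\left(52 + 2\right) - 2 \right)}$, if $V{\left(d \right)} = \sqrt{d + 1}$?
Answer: $40322 - 7 \sqrt{2} \approx 40312.0$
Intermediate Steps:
$w = -1$ ($w = 3 - 4 = -1$)
$P{\left(I,F \right)} = - I$
$V{\left(d \right)} = \sqrt{1 + d}$
$c{\left(M \right)} = M - 7 \sqrt{2}$ ($c{\left(M \right)} = \sqrt{1 - -1} \left(-7\right) + M = \sqrt{1 + 1} \left(-7\right) + M = \sqrt{2} \left(-7\right) + M = - 7 \sqrt{2} + M = M - 7 \sqrt{2}$)
$40270 + c{\left(\left(52 + 2\right) - 2 \right)} = 40270 + \left(\left(\left(52 + 2\right) - 2\right) - 7 \sqrt{2}\right) = 40270 + \left(\left(54 - 2\right) - 7 \sqrt{2}\right) = 40270 + \left(52 - 7 \sqrt{2}\right) = 40322 - 7 \sqrt{2}$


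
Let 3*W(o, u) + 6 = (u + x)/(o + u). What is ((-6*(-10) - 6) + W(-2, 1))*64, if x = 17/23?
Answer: 227072/69 ≈ 3290.9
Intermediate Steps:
x = 17/23 (x = 17*(1/23) = 17/23 ≈ 0.73913)
W(o, u) = -2 + (17/23 + u)/(3*(o + u)) (W(o, u) = -2 + ((u + 17/23)/(o + u))/3 = -2 + ((17/23 + u)/(o + u))/3 = -2 + (17/23 + u)/(3*(o + u)))
((-6*(-10) - 6) + W(-2, 1))*64 = ((-6*(-10) - 6) + (17 - 138*(-2) - 115*1)/(69*(-2 + 1)))*64 = ((60 - 6) + (1/69)*(17 + 276 - 115)/(-1))*64 = (54 + (1/69)*(-1)*178)*64 = (54 - 178/69)*64 = (3548/69)*64 = 227072/69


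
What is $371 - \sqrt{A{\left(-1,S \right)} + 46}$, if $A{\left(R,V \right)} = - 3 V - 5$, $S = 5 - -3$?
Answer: $371 - \sqrt{17} \approx 366.88$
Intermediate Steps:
$S = 8$ ($S = 5 + 3 = 8$)
$A{\left(R,V \right)} = -5 - 3 V$
$371 - \sqrt{A{\left(-1,S \right)} + 46} = 371 - \sqrt{\left(-5 - 24\right) + 46} = 371 - \sqrt{-29 + 46} = 371 - \sqrt{17}$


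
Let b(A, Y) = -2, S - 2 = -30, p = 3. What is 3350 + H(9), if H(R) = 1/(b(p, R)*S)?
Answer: 187601/56 ≈ 3350.0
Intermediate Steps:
S = -28 (S = 2 - 30 = -28)
H(R) = 1/56 (H(R) = 1/(-2*(-28)) = 1/56)
3350 + H(9) = 3350 + 1/56 = 187601/56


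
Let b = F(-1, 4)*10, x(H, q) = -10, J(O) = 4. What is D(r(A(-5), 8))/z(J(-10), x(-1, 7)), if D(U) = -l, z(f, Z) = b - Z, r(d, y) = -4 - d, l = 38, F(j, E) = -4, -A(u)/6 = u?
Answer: 19/15 ≈ 1.2667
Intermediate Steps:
A(u) = -6*u
b = -40 (b = -4*10 = -40)
z(f, Z) = -40 - Z
D(U) = -38 (D(U) = -1*38 = -38)
D(r(A(-5), 8))/z(J(-10), x(-1, 7)) = -38/(-40 - 1*(-10)) = -38/(-40 + 10) = -38/(-30) = -38*(-1/30) = 19/15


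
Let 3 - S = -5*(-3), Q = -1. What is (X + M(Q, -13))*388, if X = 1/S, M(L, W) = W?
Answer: -15229/3 ≈ -5076.3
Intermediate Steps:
S = -12 (S = 3 - (-5)*(-3) = 3 - 1*15 = 3 - 15 = -12)
X = -1/12 (X = 1/(-12) = -1/12 ≈ -0.083333)
(X + M(Q, -13))*388 = (-1/12 - 13)*388 = -157/12*388 = -15229/3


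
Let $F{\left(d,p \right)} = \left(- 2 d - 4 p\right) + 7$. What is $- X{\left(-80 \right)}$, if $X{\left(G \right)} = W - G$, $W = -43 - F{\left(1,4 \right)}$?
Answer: $-48$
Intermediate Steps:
$F{\left(d,p \right)} = 7 - 4 p - 2 d$ ($F{\left(d,p \right)} = \left(- 4 p - 2 d\right) + 7 = 7 - 4 p - 2 d$)
$W = -32$ ($W = -43 - \left(7 - 16 - 2\right) = -43 - -11 = -43 + 11 = -32$)
$X{\left(G \right)} = -32 - G$
$- X{\left(-80 \right)} = - (-32 - -80) = - (-32 + 80) = \left(-1\right) 48 = -48$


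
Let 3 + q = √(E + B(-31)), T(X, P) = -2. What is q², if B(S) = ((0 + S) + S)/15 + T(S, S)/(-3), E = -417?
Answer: (45 - I*√94605)²/225 ≈ -411.47 - 123.03*I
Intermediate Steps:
B(S) = ⅔ + 2*S/15 (B(S) = ((0 + S) + S)/15 - 2/(-3) = (S + S)*(1/15) - 2*(-⅓) = (2*S)*(1/15) + ⅔ = 2*S/15 + ⅔ = ⅔ + 2*S/15)
q = -3 + I*√94605/15 (q = -3 + √(-417 + (⅔ + (2/15)*(-31))) = -3 + √(-417 + (⅔ - 62/15)) = -3 + √(-417 - 52/15) = -3 + √(-6307/15) = -3 + I*√94605/15 ≈ -3.0 + 20.505*I)
q² = (-3 + I*√94605/15)²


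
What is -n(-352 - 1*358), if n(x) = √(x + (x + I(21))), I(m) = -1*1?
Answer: -7*I*√29 ≈ -37.696*I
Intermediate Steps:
I(m) = -1
n(x) = √(-1 + 2*x) (n(x) = √(x + (x - 1)) = √(x + (-1 + x)) = √(-1 + 2*x))
-n(-352 - 1*358) = -√(-1 + 2*(-352 - 1*358)) = -√(-1 + 2*(-352 - 358)) = -√(-1 + 2*(-710)) = -√(-1 - 1420) = -√(-1421) = -7*I*√29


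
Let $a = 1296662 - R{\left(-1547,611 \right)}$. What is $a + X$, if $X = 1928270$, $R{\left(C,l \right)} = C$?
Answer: $3226479$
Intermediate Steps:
$a = 1298209$ ($a = 1296662 - -1547 = 1296662 + 1547 = 1298209$)
$a + X = 1298209 + 1928270 = 3226479$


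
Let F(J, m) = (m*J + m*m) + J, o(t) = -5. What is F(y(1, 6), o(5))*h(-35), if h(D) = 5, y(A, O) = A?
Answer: 105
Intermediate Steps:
F(J, m) = J + m**2 + J*m (F(J, m) = (J*m + m**2) + J = (m**2 + J*m) + J = J + m**2 + J*m)
F(y(1, 6), o(5))*h(-35) = (1 + (-5)**2 + 1*(-5))*5 = (1 + 25 - 5)*5 = 21*5 = 105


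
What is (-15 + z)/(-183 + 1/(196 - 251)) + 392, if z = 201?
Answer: 1967821/5033 ≈ 390.98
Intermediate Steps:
(-15 + z)/(-183 + 1/(196 - 251)) + 392 = (-15 + 201)/(-183 + 1/(196 - 251)) + 392 = 186/(-183 + 1/(-55)) + 392 = 186/(-183 - 1/55) + 392 = 186/(-10066/55) + 392 = 186*(-55/10066) + 392 = -5115/5033 + 392 = 1967821/5033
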